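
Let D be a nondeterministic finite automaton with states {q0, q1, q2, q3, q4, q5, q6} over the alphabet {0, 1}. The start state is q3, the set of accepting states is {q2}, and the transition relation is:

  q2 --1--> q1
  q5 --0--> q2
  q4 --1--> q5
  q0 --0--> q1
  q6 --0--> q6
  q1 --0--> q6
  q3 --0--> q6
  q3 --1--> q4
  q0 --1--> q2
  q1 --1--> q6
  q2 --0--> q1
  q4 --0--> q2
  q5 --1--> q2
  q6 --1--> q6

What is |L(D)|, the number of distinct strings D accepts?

The useful subgraph on states {q2, q3, q4, q5} is acyclic, so L(D) is finite; the longest accepting path visits 4 useful states, giving maximum string length 3.
Counting accepting paths from q3 by length: 1 of length 2, 2 of length 3. Total 3.

3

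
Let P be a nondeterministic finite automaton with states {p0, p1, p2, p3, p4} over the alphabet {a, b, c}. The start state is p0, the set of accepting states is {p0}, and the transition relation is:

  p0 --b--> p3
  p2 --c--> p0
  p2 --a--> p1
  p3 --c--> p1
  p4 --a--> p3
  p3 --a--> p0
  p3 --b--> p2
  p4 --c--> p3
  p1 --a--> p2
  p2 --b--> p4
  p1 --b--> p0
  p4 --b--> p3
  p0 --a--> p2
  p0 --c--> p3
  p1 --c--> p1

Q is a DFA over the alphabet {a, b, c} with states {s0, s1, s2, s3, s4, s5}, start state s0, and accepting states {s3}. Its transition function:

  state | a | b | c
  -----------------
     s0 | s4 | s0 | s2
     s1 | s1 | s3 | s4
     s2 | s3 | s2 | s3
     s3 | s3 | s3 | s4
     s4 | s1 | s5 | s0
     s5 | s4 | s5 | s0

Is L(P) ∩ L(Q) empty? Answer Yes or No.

No

The string ca is accepted by both P and Q.
Hence L(P) ∩ L(Q) ≠ ∅.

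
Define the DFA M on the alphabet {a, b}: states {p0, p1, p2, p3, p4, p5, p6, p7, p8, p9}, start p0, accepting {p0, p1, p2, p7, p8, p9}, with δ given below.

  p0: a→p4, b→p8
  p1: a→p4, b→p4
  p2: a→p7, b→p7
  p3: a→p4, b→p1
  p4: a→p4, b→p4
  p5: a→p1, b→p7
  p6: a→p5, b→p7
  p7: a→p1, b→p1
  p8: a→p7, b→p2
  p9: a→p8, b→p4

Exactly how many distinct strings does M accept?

The useful subgraph on states {p0, p1, p2, p7, p8} is acyclic, so L(M) is finite; the longest accepting path visits 5 useful states, giving maximum string length 4.
Counting accepting paths from p0 by length: 1 of length 0, 1 of length 1, 2 of length 2, 4 of length 3, 4 of length 4. Total 12.

12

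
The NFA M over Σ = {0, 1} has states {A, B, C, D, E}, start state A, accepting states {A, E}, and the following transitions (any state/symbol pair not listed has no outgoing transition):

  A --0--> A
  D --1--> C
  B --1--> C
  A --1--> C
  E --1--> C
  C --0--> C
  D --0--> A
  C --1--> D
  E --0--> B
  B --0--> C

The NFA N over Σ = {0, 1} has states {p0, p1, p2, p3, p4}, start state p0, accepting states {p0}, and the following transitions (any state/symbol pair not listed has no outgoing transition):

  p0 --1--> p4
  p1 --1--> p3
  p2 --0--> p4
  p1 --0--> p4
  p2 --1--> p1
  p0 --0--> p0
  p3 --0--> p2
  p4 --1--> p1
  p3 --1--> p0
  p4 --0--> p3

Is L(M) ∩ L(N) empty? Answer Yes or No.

The empty string ε is accepted by both M and N.
Hence L(M) ∩ L(N) ≠ ∅.

No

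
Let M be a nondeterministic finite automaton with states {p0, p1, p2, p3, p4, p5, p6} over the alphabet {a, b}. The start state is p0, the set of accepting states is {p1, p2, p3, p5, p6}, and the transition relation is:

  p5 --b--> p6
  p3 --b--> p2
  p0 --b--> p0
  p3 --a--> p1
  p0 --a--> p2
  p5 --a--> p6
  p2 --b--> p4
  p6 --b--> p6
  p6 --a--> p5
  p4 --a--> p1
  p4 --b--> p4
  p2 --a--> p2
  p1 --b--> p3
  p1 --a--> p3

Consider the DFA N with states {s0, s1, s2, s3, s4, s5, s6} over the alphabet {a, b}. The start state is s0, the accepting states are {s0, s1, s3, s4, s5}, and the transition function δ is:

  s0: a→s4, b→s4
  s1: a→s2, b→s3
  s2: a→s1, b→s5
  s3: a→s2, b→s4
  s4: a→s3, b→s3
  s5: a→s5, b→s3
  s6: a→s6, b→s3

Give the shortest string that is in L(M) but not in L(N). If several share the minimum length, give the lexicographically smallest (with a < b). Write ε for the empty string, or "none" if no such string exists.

The string aaa is accepted by M but not by N.
No shorter string lies in the difference, and aaa is the lexicographically first length-3 string in L(M) \ L(N).

aaa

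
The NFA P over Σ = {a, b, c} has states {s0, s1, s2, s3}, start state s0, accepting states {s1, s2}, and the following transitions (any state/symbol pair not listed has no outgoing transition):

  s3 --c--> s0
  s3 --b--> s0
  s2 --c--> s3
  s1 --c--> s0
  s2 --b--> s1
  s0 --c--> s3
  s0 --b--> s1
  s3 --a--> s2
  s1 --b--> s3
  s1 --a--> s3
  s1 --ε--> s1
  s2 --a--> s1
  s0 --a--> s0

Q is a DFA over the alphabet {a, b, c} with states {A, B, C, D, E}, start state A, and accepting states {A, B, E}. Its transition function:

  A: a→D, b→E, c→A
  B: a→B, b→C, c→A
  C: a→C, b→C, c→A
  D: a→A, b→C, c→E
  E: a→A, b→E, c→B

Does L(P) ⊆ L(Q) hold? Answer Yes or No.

The string ab is in L(P) but not in L(Q).
So L(P) ⊄ L(Q).

No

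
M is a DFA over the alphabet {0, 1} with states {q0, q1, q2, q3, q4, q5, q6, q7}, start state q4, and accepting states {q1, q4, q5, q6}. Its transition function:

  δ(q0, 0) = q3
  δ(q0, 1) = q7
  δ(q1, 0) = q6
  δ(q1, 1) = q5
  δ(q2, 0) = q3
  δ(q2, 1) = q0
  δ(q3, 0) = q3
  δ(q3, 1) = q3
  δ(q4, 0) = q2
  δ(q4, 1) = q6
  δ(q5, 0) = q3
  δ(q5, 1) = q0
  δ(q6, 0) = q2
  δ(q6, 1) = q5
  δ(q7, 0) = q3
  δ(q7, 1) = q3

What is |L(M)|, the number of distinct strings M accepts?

The useful subgraph on states {q4, q5, q6} is acyclic, so L(M) is finite; the longest accepting path visits 3 useful states, giving maximum string length 2.
Counting accepting paths from q4 by length: 1 of length 0, 1 of length 1, 1 of length 2. Total 3.

3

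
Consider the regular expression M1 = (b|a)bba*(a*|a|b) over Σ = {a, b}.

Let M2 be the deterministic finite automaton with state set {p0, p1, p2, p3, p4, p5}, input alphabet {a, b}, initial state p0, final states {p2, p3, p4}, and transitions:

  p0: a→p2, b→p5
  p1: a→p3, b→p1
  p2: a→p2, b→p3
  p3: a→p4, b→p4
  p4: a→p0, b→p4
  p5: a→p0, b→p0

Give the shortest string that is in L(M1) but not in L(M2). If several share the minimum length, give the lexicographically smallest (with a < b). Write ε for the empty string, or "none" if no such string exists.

bbb

The string bbb is accepted by M1 but not by M2.
No shorter string lies in the difference, and bbb is the lexicographically first length-3 string in L(M1) \ L(M2).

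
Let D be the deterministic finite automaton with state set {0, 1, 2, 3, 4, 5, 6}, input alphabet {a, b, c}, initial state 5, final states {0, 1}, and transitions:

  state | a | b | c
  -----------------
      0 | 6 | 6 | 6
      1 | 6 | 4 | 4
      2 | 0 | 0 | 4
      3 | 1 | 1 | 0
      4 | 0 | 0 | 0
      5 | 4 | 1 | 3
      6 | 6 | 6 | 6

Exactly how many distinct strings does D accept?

25

The useful subgraph on states {0, 1, 3, 4, 5} is acyclic, so L(D) is finite; the longest accepting path visits 5 useful states, giving maximum string length 4.
Counting accepting paths from 5 by length: 1 of length 1, 6 of length 2, 6 of length 3, 12 of length 4. Total 25.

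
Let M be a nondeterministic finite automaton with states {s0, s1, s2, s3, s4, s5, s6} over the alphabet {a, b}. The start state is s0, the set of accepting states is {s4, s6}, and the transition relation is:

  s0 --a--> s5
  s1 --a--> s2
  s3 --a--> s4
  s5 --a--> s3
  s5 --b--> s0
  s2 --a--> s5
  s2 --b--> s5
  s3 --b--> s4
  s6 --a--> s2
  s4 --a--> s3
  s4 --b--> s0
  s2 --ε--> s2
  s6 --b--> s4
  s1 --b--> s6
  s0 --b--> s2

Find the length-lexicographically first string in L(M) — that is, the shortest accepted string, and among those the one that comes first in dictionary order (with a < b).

A breadth-first search from s0 reaches an accepting state first via the path s0 → s5 → s3 → s4 on input aaa.
No string of length < 3 is accepted (BFS exhausts all shorter strings without reaching an accepting state), and aaa is the lexicographically least accepting string of length 3.

aaa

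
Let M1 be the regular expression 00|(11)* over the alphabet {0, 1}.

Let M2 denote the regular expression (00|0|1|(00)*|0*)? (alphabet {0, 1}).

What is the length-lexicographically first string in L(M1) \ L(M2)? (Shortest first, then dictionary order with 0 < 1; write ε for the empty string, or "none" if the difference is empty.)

The string 11 is accepted by M1 but not by M2.
No shorter string lies in the difference, and 11 is the lexicographically first length-2 string in L(M1) \ L(M2).

11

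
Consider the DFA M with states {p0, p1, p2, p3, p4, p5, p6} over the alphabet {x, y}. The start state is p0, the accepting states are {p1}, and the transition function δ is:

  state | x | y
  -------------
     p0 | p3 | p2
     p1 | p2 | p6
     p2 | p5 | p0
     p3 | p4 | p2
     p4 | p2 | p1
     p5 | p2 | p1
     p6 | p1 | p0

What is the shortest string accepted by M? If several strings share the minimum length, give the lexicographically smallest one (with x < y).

xxy

A breadth-first search from p0 reaches an accepting state first via the path p0 → p3 → p4 → p1 on input xxy.
No string of length < 3 is accepted (BFS exhausts all shorter strings without reaching an accepting state), and xxy is the lexicographically least accepting string of length 3.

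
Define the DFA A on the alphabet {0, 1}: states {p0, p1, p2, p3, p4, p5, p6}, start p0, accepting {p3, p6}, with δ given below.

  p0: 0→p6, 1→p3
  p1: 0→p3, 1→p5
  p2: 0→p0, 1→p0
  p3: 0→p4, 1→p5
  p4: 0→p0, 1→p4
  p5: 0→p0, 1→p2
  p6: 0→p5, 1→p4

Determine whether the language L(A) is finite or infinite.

State p0 is reachable from the start and can reach an accepting state, and it lies on the cycle p0 → p3 → p4 → p0.
Traversing that cycle any number of times yields accepted strings of unbounded length, so the language is infinite.

infinite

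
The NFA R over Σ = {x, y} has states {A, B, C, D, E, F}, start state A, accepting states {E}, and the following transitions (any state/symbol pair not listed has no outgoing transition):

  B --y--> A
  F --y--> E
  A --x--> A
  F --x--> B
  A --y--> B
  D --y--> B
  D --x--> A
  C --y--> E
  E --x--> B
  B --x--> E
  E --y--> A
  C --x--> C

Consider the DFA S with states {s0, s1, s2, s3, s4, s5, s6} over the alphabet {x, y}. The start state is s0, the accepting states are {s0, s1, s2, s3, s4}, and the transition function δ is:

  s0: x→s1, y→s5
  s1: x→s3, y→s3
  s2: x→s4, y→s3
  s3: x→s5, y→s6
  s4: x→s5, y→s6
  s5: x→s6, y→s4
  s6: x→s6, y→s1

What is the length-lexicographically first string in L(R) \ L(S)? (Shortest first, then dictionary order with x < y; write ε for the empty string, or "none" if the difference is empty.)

The string yx is accepted by R but not by S.
No shorter string lies in the difference, and yx is the lexicographically first length-2 string in L(R) \ L(S).

yx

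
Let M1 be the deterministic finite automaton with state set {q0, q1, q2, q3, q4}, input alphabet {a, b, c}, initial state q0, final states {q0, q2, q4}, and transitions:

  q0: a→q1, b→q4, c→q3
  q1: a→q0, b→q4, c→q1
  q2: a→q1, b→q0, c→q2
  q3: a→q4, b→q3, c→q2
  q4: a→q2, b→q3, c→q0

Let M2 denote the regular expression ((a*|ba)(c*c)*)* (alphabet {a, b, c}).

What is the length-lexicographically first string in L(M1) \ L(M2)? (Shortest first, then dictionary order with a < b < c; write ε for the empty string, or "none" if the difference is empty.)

b

The string b is accepted by M1 but not by M2.
No shorter string lies in the difference, and b is the lexicographically first length-1 string in L(M1) \ L(M2).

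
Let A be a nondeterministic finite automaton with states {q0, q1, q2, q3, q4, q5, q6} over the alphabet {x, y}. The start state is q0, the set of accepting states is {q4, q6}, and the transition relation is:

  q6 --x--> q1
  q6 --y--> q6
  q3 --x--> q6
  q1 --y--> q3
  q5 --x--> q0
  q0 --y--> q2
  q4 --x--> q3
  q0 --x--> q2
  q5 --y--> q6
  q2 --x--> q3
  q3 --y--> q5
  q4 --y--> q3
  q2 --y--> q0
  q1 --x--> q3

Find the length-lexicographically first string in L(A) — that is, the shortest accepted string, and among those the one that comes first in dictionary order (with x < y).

A breadth-first search from q0 reaches an accepting state first via the path q0 → q2 → q3 → q6 on input xxx.
No string of length < 3 is accepted (BFS exhausts all shorter strings without reaching an accepting state), and xxx is the lexicographically least accepting string of length 3.

xxx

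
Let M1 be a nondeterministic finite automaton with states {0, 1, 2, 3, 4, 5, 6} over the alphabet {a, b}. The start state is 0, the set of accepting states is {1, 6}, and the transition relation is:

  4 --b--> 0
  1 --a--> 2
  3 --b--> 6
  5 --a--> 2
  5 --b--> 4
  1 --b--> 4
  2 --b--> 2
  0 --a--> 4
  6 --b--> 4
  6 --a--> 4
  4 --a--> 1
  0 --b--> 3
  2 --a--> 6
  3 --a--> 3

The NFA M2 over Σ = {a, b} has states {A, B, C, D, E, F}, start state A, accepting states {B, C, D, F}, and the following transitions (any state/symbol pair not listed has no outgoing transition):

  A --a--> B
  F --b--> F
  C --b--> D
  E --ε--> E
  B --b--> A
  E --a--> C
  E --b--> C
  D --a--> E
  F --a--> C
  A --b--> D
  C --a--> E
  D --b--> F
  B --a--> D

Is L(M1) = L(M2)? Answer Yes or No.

The string bbaa is accepted by M1 but rejected by M2.
So L(M1) ≠ L(M2).

No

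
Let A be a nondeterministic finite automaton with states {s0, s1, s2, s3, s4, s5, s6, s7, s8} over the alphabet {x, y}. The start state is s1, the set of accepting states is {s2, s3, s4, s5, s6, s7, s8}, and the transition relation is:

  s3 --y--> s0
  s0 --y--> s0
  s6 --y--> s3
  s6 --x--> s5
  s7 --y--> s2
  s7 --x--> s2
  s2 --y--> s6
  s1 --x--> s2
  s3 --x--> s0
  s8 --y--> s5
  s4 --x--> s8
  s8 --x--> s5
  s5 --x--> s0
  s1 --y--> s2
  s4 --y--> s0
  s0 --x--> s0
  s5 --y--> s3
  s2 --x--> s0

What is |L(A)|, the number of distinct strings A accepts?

10

The useful subgraph on states {s1, s2, s3, s5, s6} is acyclic, so L(A) is finite; the longest accepting path visits 5 useful states, giving maximum string length 4.
Counting accepting paths from s1 by length: 2 of length 1, 2 of length 2, 4 of length 3, 2 of length 4. Total 10.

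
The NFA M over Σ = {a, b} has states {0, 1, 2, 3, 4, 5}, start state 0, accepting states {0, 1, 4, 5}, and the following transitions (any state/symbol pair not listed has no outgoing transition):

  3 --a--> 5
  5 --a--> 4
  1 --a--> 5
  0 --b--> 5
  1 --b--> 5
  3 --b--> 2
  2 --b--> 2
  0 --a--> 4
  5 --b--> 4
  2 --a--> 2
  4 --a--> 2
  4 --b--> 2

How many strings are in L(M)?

The useful subgraph on states {0, 4, 5} is acyclic, so L(M) is finite; the longest accepting path visits 3 useful states, giving maximum string length 2.
Counting accepting paths from 0 by length: 1 of length 0, 2 of length 1, 2 of length 2. Total 5.

5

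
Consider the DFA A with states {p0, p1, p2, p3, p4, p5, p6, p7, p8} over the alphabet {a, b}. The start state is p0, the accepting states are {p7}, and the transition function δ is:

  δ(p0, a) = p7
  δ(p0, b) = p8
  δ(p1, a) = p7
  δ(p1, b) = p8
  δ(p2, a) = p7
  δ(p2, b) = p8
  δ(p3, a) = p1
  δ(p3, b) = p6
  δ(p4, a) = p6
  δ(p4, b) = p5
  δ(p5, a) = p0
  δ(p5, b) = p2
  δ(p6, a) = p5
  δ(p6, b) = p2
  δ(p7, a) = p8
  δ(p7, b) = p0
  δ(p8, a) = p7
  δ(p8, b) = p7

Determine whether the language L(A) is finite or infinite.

infinite

State p8 is reachable from the start and can reach an accepting state, and it lies on the cycle p8 → p7 → p8.
Traversing that cycle any number of times yields accepted strings of unbounded length, so the language is infinite.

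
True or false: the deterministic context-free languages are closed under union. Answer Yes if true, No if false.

{aⁿbⁿ : n≥0} and {aⁿb²ⁿ : n≥0} are each accepted by a deterministic PDA (push the a's; pop one per b, respectively one per two b's), but their union U is not. Suppose a DPDA M accepted U. Being deterministic, M has a single run on aⁿb²ⁿ, and since aⁿbⁿ ∈ U that run passes through an accepting configuration right after consuming the prefix aⁿbⁿ and then goes on to accept again after n more b's. Build an ordinary (nondeterministic) PDA M′ that simulates M on a's and b's and, at any moment when M is in an accepting state, may switch to a second mode in which it reads only c's, feeding each c to M as a b; M′ accepts when M does. Then M′ accepts aⁱbʲcᵏ (k≥1) exactly when both aⁱbʲ ∈ U and aⁱbʲ⁺ᵏ ∈ U, and checking the four cases (i=j or j=2i, combined with j+k=i or j+k=2i) leaves only i=j=k: so L(M′) ∩ a*b*c⁺ = {aⁿbⁿcⁿ : n≥1} would be context-free, which it is not (pumping lemma) — contradiction. (The union is an unambiguous CFL; it is determinism, not unambiguity, that fails.)

No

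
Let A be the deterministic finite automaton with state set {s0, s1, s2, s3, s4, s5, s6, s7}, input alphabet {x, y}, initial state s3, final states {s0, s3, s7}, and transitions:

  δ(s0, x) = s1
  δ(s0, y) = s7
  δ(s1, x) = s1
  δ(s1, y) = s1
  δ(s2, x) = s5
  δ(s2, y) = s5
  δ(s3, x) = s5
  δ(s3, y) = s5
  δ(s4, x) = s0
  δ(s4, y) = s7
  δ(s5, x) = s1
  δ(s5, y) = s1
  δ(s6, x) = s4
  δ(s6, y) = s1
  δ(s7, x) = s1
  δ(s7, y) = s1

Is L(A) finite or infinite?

finite

The useful states (reachable from s3 and able to reach an accepting state) are {s3}.
Restricted to these states the transition graph has no cycle, so every accepting path has bounded length and L is finite.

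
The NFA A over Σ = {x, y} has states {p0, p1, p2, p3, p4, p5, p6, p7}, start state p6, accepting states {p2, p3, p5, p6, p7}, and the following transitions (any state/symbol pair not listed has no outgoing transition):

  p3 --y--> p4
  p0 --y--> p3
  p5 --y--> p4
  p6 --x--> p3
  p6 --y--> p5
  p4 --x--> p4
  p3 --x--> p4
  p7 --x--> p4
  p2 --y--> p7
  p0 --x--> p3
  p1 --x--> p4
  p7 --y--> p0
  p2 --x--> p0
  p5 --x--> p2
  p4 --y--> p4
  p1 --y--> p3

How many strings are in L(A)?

The useful subgraph on states {p0, p2, p3, p5, p6, p7} is acyclic, so L(A) is finite; the longest accepting path visits 6 useful states, giving maximum string length 5.
Counting accepting paths from p6 by length: 1 of length 0, 2 of length 1, 1 of length 2, 1 of length 3, 2 of length 4, 2 of length 5. Total 9.

9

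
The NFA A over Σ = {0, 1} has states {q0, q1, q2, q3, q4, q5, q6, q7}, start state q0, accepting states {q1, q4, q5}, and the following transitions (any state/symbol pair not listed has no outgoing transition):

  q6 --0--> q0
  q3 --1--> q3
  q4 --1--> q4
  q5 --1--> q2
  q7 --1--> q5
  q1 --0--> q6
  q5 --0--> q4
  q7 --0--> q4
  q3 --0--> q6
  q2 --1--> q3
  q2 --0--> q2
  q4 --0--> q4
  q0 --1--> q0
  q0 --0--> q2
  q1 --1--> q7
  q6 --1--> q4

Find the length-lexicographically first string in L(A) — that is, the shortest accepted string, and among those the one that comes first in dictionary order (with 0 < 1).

A breadth-first search from q0 reaches an accepting state first via the path q0 → q2 → q3 → q6 → q4 on input 0101.
No string of length < 4 is accepted (BFS exhausts all shorter strings without reaching an accepting state), and 0101 is the lexicographically least accepting string of length 4.

0101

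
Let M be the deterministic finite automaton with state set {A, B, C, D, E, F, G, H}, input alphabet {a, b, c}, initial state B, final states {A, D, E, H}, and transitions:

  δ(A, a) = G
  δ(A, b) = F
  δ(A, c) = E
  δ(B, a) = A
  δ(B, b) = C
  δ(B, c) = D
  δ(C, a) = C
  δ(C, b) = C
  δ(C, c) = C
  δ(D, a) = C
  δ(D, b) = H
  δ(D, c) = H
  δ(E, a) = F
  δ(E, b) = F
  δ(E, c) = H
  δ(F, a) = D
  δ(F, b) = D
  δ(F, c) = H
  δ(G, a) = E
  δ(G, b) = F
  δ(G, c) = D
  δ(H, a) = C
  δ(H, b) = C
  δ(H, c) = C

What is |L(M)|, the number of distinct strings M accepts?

53

The useful subgraph on states {A, B, D, E, F, G, H} is acyclic, so L(M) is finite; the longest accepting path visits 7 useful states, giving maximum string length 6.
Counting accepting paths from B by length: 2 of length 1, 3 of length 2, 6 of length 3, 16 of length 4, 18 of length 5, 8 of length 6. Total 53.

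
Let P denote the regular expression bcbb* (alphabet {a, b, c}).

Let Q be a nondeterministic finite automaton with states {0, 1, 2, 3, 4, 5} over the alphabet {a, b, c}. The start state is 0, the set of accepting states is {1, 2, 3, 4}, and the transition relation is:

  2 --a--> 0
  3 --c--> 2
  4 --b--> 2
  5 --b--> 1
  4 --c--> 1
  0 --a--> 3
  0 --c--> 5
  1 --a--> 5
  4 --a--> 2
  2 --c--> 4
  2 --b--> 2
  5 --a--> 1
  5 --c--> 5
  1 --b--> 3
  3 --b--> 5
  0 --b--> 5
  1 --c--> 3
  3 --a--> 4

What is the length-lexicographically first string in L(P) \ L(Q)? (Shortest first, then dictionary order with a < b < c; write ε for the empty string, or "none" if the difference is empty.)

bcbbb

The string bcbbb is accepted by P but not by Q.
No shorter string lies in the difference, and bcbbb is the lexicographically first length-5 string in L(P) \ L(Q).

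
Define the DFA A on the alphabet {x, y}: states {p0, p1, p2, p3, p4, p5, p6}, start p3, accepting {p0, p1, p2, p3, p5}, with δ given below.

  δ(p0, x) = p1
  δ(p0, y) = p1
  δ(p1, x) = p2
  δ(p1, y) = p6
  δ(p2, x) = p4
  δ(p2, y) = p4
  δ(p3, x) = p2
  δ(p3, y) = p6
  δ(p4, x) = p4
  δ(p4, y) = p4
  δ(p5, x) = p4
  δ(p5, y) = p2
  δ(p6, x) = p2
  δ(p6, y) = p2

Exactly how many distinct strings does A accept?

The useful subgraph on states {p2, p3, p6} is acyclic, so L(A) is finite; the longest accepting path visits 3 useful states, giving maximum string length 2.
Counting accepting paths from p3 by length: 1 of length 0, 1 of length 1, 2 of length 2. Total 4.

4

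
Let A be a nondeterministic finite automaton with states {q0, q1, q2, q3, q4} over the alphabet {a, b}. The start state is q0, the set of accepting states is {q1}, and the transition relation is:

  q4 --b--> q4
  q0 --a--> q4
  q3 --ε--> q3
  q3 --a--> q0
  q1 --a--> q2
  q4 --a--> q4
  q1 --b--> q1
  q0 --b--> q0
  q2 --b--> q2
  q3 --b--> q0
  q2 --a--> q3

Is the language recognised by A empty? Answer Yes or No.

The states reachable from the start state are {q0, q4}.
None of the accepting states {q1} is reachable, so no string is accepted and L(A) = ∅.

Yes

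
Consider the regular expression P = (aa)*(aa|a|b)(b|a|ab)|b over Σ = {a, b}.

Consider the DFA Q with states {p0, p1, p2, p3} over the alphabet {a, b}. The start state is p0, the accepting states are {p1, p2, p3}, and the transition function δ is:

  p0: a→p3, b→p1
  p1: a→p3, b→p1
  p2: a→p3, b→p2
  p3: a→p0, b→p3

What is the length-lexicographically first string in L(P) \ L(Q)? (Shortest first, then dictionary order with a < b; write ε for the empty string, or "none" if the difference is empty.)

The string aa is accepted by P but not by Q.
No shorter string lies in the difference, and aa is the lexicographically first length-2 string in L(P) \ L(Q).

aa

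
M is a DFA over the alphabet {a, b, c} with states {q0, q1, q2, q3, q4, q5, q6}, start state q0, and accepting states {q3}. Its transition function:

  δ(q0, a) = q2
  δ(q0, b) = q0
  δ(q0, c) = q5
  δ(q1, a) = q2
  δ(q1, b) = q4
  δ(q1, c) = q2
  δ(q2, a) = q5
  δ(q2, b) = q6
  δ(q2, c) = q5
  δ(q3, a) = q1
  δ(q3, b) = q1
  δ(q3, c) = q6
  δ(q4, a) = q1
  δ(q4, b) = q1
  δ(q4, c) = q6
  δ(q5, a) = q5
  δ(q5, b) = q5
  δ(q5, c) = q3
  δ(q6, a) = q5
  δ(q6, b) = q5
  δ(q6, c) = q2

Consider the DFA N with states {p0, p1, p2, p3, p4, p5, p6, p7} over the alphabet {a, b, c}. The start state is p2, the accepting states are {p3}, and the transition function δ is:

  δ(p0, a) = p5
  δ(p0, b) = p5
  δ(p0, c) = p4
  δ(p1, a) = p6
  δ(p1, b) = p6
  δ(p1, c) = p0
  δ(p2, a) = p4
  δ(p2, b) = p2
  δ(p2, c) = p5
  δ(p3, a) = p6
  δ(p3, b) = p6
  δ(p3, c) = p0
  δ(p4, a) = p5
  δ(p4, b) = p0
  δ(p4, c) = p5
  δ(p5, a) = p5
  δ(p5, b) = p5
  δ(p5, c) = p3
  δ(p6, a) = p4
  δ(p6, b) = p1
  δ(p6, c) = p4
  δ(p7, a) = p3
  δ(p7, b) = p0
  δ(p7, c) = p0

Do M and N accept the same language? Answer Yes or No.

Yes

Exploring the product automaton M × N from the start pair (q0, p2), following both machines on each input symbol, reaches 7 state pairs: (q0, p2), (q2, p4), (q5, p5), (q6, p0), (q3, p3), (q1, p6), (q4, p1).
M accepts in {q3} and N accepts in {p3}. In every reachable pair the two components are either both accepting — (q3, p3) — or both non-accepting, so no string is accepted by exactly one of the machines: L(M) \ L(N) and L(N) \ L(M) are both empty.
Hence every string is accepted by M iff it is accepted by N, and the two languages coincide.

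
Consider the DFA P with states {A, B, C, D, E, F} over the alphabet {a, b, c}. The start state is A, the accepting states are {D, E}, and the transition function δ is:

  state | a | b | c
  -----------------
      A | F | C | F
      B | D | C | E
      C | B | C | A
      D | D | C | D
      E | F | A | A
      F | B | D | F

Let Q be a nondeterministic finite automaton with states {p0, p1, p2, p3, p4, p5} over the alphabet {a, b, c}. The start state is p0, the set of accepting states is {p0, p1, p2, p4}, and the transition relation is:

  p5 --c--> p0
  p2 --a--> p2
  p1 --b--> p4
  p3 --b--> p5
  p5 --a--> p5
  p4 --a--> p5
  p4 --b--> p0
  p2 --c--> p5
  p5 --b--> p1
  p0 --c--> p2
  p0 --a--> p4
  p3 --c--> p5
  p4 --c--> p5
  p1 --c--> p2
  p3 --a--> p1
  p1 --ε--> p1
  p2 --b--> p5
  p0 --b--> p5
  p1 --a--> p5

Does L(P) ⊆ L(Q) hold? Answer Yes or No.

The string cb is in L(P) but not in L(Q).
So L(P) ⊄ L(Q).

No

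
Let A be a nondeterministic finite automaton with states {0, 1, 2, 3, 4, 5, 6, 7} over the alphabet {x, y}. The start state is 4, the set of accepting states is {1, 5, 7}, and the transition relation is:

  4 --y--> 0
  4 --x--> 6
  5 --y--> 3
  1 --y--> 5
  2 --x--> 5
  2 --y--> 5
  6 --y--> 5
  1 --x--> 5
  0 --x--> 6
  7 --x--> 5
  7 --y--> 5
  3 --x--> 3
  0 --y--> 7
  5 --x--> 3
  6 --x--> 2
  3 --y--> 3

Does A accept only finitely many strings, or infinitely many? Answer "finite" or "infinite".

The useful states (reachable from 4 and able to reach an accepting state) are {0, 2, 4, 5, 6, 7}.
Restricted to these states the transition graph has no cycle, so every accepting path has bounded length and L is finite.

finite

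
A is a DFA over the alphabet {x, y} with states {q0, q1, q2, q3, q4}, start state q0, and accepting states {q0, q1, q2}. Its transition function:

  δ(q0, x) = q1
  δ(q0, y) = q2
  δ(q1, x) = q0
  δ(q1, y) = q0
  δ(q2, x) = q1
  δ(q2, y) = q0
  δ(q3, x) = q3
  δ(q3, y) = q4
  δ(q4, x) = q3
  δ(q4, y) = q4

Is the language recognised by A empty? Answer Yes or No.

No

The empty string ε is accepted: the run q0 ends in the accepting state q0.
Since at least one string is accepted, L(A) is not empty.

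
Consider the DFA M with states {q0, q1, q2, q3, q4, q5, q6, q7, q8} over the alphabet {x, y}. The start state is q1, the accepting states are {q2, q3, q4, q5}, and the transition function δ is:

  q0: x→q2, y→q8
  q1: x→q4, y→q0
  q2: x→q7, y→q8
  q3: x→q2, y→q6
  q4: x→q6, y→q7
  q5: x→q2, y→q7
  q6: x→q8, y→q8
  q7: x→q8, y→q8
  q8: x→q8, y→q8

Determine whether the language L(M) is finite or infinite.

The useful states (reachable from q1 and able to reach an accepting state) are {q0, q1, q2, q4}.
Restricted to these states the transition graph has no cycle, so every accepting path has bounded length and L is finite.

finite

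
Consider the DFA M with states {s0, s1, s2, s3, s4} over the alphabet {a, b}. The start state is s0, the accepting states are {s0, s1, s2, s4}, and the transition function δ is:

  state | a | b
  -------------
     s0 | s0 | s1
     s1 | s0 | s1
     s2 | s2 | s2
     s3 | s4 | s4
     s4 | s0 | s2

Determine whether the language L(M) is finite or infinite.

infinite

State s0 is reachable from the start and can reach an accepting state, and it lies on the cycle s0 → s0.
Traversing that cycle any number of times yields accepted strings of unbounded length, so the language is infinite.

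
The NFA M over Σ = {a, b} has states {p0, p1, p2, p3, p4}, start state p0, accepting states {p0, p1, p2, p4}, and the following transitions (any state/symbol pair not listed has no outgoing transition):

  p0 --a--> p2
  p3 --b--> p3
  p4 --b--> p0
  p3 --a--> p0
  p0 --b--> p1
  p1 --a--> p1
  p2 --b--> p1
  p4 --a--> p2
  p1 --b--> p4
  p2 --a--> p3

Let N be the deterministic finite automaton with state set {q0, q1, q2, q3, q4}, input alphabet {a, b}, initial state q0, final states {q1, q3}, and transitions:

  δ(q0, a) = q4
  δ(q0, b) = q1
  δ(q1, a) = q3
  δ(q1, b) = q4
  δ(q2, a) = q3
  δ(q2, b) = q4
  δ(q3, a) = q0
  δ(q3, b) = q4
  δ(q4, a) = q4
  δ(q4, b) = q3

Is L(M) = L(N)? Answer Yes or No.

The empty string ε is accepted by M but rejected by N.
So L(M) ≠ L(N).

No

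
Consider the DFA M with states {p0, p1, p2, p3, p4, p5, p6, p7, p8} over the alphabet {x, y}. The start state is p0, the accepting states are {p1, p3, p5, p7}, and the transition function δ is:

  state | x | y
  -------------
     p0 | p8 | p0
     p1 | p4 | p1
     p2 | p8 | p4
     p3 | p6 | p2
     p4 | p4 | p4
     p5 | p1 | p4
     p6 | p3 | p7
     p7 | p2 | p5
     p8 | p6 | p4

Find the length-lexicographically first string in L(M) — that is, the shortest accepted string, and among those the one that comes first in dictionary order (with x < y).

xxx

A breadth-first search from p0 reaches an accepting state first via the path p0 → p8 → p6 → p3 on input xxx.
No string of length < 3 is accepted (BFS exhausts all shorter strings without reaching an accepting state), and xxx is the lexicographically least accepting string of length 3.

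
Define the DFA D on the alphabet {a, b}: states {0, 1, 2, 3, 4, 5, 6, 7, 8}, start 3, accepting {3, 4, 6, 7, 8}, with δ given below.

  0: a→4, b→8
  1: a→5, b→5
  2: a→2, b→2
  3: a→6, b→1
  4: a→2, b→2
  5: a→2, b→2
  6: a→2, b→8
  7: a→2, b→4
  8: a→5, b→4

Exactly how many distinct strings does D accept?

The useful subgraph on states {3, 4, 6, 8} is acyclic, so L(D) is finite; the longest accepting path visits 4 useful states, giving maximum string length 3.
Counting accepting paths from 3 by length: 1 of length 0, 1 of length 1, 1 of length 2, 1 of length 3. Total 4.

4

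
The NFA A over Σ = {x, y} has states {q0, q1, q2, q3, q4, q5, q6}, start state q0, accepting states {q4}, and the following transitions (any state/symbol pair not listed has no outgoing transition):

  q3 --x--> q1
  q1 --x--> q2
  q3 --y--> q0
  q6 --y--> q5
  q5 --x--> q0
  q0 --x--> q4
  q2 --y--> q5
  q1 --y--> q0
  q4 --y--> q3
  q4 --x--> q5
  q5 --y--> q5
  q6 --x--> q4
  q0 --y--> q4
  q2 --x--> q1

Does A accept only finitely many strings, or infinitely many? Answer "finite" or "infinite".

infinite

State q0 is reachable from the start and can reach an accepting state, and it lies on the cycle q0 → q4 → q3 → q0.
Traversing that cycle any number of times yields accepted strings of unbounded length, so the language is infinite.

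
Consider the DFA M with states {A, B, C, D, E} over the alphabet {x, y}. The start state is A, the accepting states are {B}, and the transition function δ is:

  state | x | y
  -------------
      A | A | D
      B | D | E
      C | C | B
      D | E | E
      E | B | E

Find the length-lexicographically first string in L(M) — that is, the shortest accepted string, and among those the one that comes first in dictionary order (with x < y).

yxx

A breadth-first search from A reaches an accepting state first via the path A → D → E → B on input yxx.
No string of length < 3 is accepted (BFS exhausts all shorter strings without reaching an accepting state), and yxx is the lexicographically least accepting string of length 3.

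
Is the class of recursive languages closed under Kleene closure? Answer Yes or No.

For an input w of length n, decide by dynamic programming over positions 0..n whether w factors into blocks from L, calling the decider for L on each of the O(n²) substrings; every call halts, so this decides L*.
So the recursive languages are closed under Kleene star.

Yes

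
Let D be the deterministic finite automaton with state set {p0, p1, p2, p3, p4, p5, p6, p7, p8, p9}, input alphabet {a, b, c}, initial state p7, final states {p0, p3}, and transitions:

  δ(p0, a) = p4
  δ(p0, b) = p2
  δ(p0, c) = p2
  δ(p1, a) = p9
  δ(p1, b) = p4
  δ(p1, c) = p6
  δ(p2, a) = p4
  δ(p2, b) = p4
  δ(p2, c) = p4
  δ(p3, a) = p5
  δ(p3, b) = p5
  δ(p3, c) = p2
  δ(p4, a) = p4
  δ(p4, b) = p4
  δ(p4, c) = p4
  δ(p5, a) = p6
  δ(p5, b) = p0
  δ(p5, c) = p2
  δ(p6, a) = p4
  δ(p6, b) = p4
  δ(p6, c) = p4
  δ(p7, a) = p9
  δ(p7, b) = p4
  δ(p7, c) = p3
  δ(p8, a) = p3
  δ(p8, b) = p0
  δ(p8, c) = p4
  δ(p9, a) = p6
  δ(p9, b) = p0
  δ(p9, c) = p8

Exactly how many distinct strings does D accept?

The useful subgraph on states {p0, p3, p5, p7, p8, p9} is acyclic, so L(D) is finite; the longest accepting path visits 6 useful states, giving maximum string length 5.
Counting accepting paths from p7 by length: 1 of length 1, 1 of length 2, 4 of length 3, 2 of length 5. Total 8.

8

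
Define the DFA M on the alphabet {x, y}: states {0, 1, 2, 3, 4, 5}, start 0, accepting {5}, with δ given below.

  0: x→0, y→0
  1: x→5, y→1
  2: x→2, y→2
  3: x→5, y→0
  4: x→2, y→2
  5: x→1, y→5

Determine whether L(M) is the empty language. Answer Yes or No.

The states reachable from the start state are {0}.
None of the accepting states {5} is reachable, so no string is accepted and L(M) = ∅.

Yes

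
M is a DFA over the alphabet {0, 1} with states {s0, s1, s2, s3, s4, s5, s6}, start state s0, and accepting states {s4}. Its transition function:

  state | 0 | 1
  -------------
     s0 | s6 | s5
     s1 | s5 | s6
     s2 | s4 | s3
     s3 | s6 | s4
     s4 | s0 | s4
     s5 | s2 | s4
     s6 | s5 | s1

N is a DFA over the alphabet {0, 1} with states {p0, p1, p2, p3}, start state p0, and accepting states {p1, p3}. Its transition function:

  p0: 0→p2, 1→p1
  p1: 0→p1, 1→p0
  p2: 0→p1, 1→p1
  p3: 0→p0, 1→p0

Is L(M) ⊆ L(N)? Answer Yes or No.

No

The string 11 is in L(M) but not in L(N).
So L(M) ⊄ L(N).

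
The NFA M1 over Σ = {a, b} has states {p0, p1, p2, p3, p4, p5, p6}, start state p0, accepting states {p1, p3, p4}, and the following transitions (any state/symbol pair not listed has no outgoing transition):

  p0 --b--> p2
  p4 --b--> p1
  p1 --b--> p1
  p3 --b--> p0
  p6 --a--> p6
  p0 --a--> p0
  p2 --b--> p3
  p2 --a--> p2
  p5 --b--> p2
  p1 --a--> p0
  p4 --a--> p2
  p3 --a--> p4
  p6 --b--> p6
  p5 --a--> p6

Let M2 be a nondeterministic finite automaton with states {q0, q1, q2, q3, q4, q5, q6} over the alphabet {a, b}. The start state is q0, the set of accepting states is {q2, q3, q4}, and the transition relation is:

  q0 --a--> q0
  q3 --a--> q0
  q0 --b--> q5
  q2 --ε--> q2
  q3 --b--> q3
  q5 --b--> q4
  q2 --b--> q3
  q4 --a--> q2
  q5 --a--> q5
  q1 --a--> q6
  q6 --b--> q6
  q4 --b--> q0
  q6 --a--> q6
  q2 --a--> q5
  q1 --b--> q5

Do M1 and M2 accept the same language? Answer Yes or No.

Yes

Exploring the product automaton M1 × M2 from the start pair (p0, q0), following both machines on each input symbol, reaches 5 state pairs: (p0, q0), (p2, q5), (p3, q4), (p4, q2), (p1, q3).
M1 accepts in {p1, p3, p4} and M2 accepts in {q2, q3, q4}. In every reachable pair the two components are either both accepting — (p3, q4), (p4, q2), (p1, q3) — or both non-accepting, so no string is accepted by exactly one of the machines: L(M1) \ L(M2) and L(M2) \ L(M1) are both empty.
Hence every string is accepted by M1 iff it is accepted by M2, and the two languages coincide.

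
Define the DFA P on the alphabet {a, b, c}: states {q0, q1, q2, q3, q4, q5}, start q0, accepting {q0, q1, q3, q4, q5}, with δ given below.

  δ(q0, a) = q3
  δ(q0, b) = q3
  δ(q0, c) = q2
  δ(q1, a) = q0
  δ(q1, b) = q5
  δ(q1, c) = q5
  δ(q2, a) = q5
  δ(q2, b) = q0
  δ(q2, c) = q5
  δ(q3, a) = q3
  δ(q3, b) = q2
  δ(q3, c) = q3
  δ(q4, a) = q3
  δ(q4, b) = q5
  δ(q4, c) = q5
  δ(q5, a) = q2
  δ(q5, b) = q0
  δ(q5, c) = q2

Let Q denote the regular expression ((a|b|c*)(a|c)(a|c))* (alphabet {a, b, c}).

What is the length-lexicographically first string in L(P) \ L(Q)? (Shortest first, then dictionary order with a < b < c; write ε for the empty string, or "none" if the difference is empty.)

a

The string a is accepted by P but not by Q.
No shorter string lies in the difference, and a is the lexicographically first length-1 string in L(P) \ L(Q).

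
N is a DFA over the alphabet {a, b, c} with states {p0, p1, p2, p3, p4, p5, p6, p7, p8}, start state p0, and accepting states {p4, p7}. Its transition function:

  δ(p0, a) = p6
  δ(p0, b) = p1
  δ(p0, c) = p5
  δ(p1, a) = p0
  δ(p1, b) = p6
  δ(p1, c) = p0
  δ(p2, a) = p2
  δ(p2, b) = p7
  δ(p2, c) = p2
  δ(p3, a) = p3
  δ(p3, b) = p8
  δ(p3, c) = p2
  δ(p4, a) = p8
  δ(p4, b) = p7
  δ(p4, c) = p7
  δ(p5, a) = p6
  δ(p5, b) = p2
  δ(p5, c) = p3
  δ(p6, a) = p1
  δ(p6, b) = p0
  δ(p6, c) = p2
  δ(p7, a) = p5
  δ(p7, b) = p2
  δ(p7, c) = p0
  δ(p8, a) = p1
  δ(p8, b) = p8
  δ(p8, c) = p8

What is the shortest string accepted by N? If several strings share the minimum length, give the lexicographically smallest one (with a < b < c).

acb

A breadth-first search from p0 reaches an accepting state first via the path p0 → p6 → p2 → p7 on input acb.
No string of length < 3 is accepted (BFS exhausts all shorter strings without reaching an accepting state), and acb is the lexicographically least accepting string of length 3.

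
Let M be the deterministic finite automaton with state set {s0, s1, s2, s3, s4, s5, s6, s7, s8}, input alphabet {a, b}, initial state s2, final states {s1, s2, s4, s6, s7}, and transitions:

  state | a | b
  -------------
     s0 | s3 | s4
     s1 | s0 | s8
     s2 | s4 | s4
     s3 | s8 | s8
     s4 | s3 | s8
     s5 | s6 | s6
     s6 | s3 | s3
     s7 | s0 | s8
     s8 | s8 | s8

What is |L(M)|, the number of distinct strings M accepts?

The useful subgraph on states {s2, s4} is acyclic, so L(M) is finite; the longest accepting path visits 2 useful states, giving maximum string length 1.
Counting accepting paths from s2 by length: 1 of length 0, 2 of length 1. Total 3.

3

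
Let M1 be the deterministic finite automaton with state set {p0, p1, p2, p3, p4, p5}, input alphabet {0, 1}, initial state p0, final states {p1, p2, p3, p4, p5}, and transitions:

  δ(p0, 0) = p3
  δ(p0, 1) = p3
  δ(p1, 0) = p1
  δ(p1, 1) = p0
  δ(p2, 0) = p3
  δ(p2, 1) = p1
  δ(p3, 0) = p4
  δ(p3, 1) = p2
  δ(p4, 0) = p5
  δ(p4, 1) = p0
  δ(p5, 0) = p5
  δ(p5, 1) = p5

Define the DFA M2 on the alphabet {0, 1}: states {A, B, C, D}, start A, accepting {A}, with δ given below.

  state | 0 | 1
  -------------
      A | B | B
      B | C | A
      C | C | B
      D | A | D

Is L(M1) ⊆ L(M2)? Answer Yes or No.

The string 0 is in L(M1) but not in L(M2).
So L(M1) ⊄ L(M2).

No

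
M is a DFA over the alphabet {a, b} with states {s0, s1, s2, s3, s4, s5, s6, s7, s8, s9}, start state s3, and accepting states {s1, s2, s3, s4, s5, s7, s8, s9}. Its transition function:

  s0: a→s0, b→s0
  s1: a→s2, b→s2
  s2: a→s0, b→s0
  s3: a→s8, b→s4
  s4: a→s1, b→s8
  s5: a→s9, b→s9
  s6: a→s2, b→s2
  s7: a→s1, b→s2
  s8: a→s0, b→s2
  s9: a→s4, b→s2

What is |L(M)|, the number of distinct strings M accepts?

9

The useful subgraph on states {s1, s2, s3, s4, s8} is acyclic, so L(M) is finite; the longest accepting path visits 4 useful states, giving maximum string length 3.
Counting accepting paths from s3 by length: 1 of length 0, 2 of length 1, 3 of length 2, 3 of length 3. Total 9.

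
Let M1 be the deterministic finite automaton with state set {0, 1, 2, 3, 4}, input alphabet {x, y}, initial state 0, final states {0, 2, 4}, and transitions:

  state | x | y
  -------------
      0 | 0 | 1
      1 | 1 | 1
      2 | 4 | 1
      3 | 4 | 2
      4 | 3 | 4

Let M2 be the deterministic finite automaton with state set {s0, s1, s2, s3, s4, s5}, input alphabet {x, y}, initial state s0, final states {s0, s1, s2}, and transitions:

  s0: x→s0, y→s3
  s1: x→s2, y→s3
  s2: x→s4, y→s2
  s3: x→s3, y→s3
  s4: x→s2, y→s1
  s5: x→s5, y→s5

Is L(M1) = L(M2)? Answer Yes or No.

Yes

Exploring the product automaton M1 × M2 from the start pair (0, s0), following both machines on each input symbol, reaches 2 state pairs: (0, s0), (1, s3).
M1 accepts in {0, 2, 4} and M2 accepts in {s0, s1, s2}. In every reachable pair the two components are either both accepting — (0, s0) — or both non-accepting, so no string is accepted by exactly one of the machines: L(M1) \ L(M2) and L(M2) \ L(M1) are both empty.
Hence every string is accepted by M1 iff it is accepted by M2, and the two languages coincide.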